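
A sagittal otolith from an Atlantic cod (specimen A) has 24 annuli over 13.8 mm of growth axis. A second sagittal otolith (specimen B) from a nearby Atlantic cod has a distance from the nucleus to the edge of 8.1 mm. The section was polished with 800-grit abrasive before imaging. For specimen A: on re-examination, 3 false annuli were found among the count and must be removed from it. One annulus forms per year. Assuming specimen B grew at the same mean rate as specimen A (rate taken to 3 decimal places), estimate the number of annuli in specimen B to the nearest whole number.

Specimen A: true annulus count = 24 − 3 = 21.
A: Mean rate = 13.8 mm / 21 years ≈ 0.657 mm per year.
Specimen B: 8.1 mm / 0.657 mm per year = 12.33 years ≈ 12 annuli.

12 annuli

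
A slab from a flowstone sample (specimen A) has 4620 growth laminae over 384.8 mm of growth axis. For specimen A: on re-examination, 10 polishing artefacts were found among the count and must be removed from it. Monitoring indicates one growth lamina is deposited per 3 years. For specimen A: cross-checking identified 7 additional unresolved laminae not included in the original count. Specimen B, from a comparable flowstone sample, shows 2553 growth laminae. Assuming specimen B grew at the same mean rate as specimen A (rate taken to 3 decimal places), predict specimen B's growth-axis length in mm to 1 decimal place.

Specimen A: after corrections the count is 4620 − 10 + 7 = 4617 growth laminae.
Specimen A: multiplying by 3 years per growth lamina: 4617 × 3 = 13851 years.
A: Extension rate ≈ 384.8 / 13851 = 0.028 mm per year.
Specimen B: 2553 growth laminae at 3 years each span 2553 × 3 = 7659 years. B's length ≈ 0.028 × 7659 = 214.5 mm.

214.5 mm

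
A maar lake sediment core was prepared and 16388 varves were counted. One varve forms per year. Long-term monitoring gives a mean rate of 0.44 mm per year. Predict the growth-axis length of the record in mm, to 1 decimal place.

16388 years of growth are recorded.
16388 years at 0.44 mm/year gives 0.44 × 16388 = 7210.7 mm.

7210.7 mm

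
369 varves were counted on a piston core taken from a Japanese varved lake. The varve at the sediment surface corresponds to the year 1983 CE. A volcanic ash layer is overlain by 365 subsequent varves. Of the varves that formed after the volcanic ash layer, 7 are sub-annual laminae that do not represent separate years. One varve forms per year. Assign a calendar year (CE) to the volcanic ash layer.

There are 365 varves younger than the volcanic ash layer.
Excluding 7 false varves: 365 − 7 = 358.
1983 − 358 = 1625 CE.

1625 CE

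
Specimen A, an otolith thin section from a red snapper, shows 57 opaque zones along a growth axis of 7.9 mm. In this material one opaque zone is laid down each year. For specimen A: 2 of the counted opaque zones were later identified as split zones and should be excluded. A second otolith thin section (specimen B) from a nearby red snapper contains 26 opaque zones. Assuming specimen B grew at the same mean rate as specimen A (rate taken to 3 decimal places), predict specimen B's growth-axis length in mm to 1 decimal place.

3.7 mm

Specimen A: true opaque zone count = 57 − 2 = 55.
A: Mean rate = 7.9 mm / 55 years ≈ 0.144 mm/yr.
Length of B = 0.144 × 26 = 3.7 mm.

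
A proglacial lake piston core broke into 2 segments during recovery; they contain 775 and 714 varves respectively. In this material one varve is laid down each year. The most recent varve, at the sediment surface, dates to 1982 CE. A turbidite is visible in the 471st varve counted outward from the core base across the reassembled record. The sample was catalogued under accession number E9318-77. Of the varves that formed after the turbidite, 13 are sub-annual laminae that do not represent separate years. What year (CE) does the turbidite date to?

977 CE

Total varves = 775 + 714 = 1489.
Between varve 471 and the sediment surface there are 1489 − 471 = 1018 varves.
1018 − 13 false = 1005 true varves after the turbidite.
1982 − 1005 = 977 CE.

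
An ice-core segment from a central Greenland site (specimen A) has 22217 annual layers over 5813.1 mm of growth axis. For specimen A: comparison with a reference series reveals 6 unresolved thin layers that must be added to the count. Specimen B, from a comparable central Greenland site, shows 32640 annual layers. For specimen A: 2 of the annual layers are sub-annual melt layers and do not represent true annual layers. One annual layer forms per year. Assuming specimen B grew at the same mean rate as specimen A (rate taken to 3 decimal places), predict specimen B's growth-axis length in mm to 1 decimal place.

8551.7 mm

Specimen A: after corrections the count is 22217 − 2 + 6 = 22221 annual layers.
A: Extension rate ≈ 5813.1 / 22221 = 0.262 mm/year.
For B, 0.262 mm/year × 32640 years = 8551.7 mm.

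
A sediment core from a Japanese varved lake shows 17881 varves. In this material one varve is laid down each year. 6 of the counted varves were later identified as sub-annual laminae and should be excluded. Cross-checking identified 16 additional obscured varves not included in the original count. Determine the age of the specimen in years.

17891 yr

Correcting the raw count gives 17881 − 6 + 16 = 17891 true varves.
With a one-to-one varve periodicity this is 17891 years.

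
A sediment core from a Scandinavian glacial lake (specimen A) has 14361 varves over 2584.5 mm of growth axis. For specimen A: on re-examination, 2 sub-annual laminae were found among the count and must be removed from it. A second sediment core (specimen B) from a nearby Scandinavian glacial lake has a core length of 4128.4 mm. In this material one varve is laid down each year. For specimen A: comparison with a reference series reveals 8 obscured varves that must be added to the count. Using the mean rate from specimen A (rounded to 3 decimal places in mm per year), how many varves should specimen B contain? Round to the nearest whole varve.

Specimen A: true varve count = 14361 − 2 + 8 = 14367.
A: Mean rate = 2584.5 mm / 14367 years ≈ 0.180 mm/yr.
For B, 4128.4 / 0.180 = 22935.56 years ≈ 22936 varves.

22936 varves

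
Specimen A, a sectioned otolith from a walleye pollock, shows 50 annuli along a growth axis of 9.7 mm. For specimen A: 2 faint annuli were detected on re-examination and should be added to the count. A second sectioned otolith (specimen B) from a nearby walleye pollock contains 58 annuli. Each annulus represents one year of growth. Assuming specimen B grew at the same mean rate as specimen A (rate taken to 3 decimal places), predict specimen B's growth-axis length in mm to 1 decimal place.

Specimen A: true annulus count = 50 + 2 = 52.
A: Extension rate ≈ 9.7 / 52 = 0.187 mm per year.
For B, 0.187 mm/year × 58 years = 10.8 mm.

10.8 mm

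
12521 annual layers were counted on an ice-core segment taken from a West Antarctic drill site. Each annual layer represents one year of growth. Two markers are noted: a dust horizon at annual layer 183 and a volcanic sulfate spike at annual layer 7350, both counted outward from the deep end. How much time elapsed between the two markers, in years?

7167 years

Separation: 7350 − 183 = 7167 annual layers.
One annual layer per year makes the interval 7167 years.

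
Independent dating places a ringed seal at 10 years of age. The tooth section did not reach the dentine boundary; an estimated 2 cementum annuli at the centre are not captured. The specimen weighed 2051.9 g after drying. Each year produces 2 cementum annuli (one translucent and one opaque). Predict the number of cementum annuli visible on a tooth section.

With 2 cementum annuli per year, 10 years would produce 10 × 2 = 20 cementum annuli.
Subtracting the 2 cementum annuli not captured gives 20 − 2 = 18 cementum annuli in the record.

18 cementum annuli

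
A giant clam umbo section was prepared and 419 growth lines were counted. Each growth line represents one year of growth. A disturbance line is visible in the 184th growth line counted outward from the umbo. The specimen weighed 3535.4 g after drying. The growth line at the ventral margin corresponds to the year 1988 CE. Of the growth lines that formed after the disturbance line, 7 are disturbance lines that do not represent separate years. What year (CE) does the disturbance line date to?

419 − 184 = 235 growth lines lie beyond the disturbance line toward the ventral margin.
Removing the 7 false growth lines leaves 235 − 7 = 228 true growth lines beyond the disturbance line.
Counting back 228 years from 1988 CE places the disturbance line in 1988 − 228 = 1760 CE.

1760 CE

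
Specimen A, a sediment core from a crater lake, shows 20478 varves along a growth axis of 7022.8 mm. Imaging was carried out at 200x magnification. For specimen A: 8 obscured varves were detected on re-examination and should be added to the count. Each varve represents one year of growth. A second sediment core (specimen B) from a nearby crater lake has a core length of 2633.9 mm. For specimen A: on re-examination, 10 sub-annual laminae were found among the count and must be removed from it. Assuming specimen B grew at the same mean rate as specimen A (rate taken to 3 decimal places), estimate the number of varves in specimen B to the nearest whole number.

Specimen A: true varve count = 20478 − 10 + 8 = 20476.
A: Mean rate = 7022.8 mm / 20476 years ≈ 0.343 mm per year.
For B, 2633.9 / 0.343 = 7679.01 years ≈ 7679 varves.

7679 varves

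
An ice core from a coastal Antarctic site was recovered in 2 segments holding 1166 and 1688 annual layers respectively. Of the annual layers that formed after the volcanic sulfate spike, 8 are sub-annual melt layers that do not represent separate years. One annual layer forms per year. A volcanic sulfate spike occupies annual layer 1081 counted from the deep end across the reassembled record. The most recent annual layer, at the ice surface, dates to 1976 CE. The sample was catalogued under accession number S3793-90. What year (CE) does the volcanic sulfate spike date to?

211 CE

Total annual layers = 1166 + 1688 = 2854.
2854 − 1081 = 1773 annual layers lie beyond the volcanic sulfate spike toward the ice surface.
Removing the 8 false annual layers leaves 1773 − 8 = 1765 true annual layers beyond the volcanic sulfate spike.
Counting back 1765 years from 1976 CE places the volcanic sulfate spike in 1976 − 1765 = 211 CE.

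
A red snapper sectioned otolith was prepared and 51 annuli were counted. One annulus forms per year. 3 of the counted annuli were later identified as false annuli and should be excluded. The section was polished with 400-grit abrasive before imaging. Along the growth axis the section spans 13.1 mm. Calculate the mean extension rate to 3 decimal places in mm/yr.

0.273 mm/yr

After corrections the count is 51 − 3 = 48 annuli.
Mean rate = 13.1 mm / 48 years ≈ 0.273 mm/yr.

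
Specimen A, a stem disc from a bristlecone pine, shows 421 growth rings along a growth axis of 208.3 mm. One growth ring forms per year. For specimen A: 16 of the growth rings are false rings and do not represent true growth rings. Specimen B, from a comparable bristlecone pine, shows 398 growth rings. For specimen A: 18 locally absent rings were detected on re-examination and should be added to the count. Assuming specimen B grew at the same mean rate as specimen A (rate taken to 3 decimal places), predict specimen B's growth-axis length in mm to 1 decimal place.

195.8 mm

Specimen A: after corrections the count is 421 − 16 + 18 = 423 growth rings.
A: Extension rate ≈ 208.3 / 423 = 0.492 mm per year.
For B, 0.492 mm/year × 398 years = 195.8 mm.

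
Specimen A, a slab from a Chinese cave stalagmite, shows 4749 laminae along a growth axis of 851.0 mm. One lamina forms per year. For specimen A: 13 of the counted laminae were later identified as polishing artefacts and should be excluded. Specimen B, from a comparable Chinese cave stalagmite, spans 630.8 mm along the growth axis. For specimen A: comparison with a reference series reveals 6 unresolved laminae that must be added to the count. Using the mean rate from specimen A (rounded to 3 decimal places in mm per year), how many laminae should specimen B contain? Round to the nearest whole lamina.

3524 laminae

Specimen A: adjusted count: 4749 − 13 + 6 = 4742 laminae.
A: Mean rate = 851.0 mm / 4742 years ≈ 0.179 mm/yr.
B spans 630.8 / 0.179 = 3524.02 years ≈ 3524 laminae.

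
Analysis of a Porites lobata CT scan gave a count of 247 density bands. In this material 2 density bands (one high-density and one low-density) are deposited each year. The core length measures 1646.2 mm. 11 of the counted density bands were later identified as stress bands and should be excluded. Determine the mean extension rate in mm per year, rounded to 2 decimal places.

13.95 mm per year

True density band count = 247 − 11 = 236.
Dividing by 2 density bands per year: 236 / 2 = 118 years.
Extension rate ≈ 1646.2 / 118 = 13.95 mm per year.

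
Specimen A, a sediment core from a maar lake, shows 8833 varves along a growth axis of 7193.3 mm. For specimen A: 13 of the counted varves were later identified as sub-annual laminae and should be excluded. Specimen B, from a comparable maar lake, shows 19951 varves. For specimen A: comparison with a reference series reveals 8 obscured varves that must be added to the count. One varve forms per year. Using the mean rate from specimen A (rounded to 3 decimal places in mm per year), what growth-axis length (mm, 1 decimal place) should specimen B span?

Specimen A: after corrections the count is 8833 − 13 + 8 = 8828 varves.
A: Mean rate = 7193.3 mm / 8828 years ≈ 0.815 mm/year.
For B, 0.815 mm/year × 19951 years = 16260.1 mm.

16260.1 mm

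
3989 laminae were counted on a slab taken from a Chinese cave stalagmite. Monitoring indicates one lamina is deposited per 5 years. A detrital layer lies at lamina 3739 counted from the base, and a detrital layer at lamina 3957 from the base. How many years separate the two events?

1090 years

The two markers are separated by 3957 − 3739 = 218 laminae.
218 laminae at 5 years each span 218 × 5 = 1090 years.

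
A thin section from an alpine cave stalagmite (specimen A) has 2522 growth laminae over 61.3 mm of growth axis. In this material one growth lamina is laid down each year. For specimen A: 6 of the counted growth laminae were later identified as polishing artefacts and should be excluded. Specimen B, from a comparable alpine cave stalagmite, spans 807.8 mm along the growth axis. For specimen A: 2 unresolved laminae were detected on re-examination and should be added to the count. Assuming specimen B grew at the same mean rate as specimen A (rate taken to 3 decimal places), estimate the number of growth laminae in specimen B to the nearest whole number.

33658 growth laminae

Specimen A: true growth lamina count = 2522 − 6 + 2 = 2518.
A: 61.3 mm over 2518 years gives 61.3 / 2518 ≈ 0.024 mm/yr.
For B, 807.8 / 0.024 = 33658.33 years ≈ 33658 growth laminae.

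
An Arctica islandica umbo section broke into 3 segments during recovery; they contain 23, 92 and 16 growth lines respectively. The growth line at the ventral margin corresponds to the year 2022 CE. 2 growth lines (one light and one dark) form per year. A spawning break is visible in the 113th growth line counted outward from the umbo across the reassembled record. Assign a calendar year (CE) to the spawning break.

2013 CE

Total growth lines = 23 + 92 + 16 = 131.
Between growth line 113 and the ventral margin there are 131 − 113 = 18 growth lines.
18 growth lines at 2 per year is 18 / 2 = 9 years.
Counting back 9 years from 2022 CE places the spawning break in 2022 − 9 = 2013 CE.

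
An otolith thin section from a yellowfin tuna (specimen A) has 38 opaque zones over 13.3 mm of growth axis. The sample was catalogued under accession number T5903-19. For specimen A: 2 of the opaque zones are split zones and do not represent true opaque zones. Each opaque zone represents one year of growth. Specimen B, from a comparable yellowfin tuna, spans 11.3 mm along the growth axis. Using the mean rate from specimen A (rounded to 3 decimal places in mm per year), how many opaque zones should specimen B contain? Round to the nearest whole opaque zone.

31 opaque zones

Specimen A: after corrections the count is 38 − 2 = 36 opaque zones.
A: 13.3 mm over 36 years gives 13.3 / 36 ≈ 0.369 mm/year.
For B, 11.3 / 0.369 = 30.62 years ≈ 31 opaque zones.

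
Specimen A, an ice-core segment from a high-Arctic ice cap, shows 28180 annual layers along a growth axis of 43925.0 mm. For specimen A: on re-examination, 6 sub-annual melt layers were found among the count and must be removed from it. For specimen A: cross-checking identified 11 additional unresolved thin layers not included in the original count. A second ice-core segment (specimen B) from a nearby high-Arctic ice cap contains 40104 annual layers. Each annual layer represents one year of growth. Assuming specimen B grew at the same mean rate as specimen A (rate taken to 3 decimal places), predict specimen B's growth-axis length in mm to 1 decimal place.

62482.0 mm

Specimen A: correcting the raw count gives 28180 − 6 + 11 = 28185 true annual layers.
A: 43925.0 mm over 28185 years gives 43925.0 / 28185 ≈ 1.558 mm per year.
For B, 1.558 mm/year × 40104 years = 62482.0 mm.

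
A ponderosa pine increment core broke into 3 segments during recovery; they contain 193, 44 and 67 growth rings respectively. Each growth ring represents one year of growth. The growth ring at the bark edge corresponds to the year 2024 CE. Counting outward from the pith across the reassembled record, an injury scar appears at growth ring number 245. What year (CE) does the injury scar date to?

Total growth rings = 193 + 44 + 67 = 304.
304 − 245 = 59 growth rings lie beyond the injury scar toward the bark edge.
Counting back 59 years from 2024 CE places the injury scar in 2024 − 59 = 1965 CE.

1965 CE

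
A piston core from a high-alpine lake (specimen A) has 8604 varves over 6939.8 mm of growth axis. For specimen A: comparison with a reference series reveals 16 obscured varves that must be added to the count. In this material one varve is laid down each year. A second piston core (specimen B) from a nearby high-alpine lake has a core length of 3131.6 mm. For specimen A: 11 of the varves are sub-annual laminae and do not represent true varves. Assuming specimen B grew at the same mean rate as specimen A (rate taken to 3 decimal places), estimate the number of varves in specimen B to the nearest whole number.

3885 varves

Specimen A: adjusted count: 8604 − 11 + 16 = 8609 varves.
A: Mean rate = 6939.8 mm / 8609 years ≈ 0.806 mm per year.
Specimen B: 3131.6 mm / 0.806 mm per year = 3885.36 years ≈ 3885 varves.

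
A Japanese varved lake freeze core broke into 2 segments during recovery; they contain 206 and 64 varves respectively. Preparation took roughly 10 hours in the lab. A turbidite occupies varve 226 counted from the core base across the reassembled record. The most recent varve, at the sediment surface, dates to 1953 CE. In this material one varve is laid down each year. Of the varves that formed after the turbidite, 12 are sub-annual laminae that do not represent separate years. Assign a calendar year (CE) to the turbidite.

1921 CE

Total varves = 206 + 64 = 270.
270 − 226 = 44 varves lie beyond the turbidite toward the sediment surface.
Removing the 12 false varves leaves 44 − 12 = 32 true varves beyond the turbidite.
Counting back 32 years from 1953 CE places the turbidite in 1953 − 32 = 1921 CE.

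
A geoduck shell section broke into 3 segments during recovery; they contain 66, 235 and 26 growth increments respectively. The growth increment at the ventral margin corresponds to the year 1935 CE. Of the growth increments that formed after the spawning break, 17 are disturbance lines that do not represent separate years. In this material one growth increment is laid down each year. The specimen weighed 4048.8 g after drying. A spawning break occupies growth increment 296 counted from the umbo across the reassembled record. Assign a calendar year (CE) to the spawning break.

Total growth increments = 66 + 235 + 26 = 327.
Between growth increment 296 and the ventral margin there are 327 − 296 = 31 growth increments.
Removing the 17 false growth increments leaves 31 − 17 = 14 true growth increments beyond the spawning break.
1935 − 14 = 1921 CE.

1921 CE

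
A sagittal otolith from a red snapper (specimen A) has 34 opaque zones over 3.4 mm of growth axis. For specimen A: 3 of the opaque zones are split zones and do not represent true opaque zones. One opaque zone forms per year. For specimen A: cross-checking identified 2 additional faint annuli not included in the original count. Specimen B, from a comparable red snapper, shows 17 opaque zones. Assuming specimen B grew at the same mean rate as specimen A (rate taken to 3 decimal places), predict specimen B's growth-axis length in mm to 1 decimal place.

Specimen A: adjusted count: 34 − 3 + 2 = 33 opaque zones.
A: Mean rate = 3.4 mm / 33 years ≈ 0.103 mm per year.
B's length ≈ 0.103 × 17 = 1.8 mm.

1.8 mm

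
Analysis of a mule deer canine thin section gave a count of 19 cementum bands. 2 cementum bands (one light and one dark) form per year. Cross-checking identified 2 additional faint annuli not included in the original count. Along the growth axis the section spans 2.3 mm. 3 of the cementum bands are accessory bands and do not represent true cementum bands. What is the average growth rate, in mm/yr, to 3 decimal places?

0.256 mm/yr

Correcting the raw count gives 19 − 3 + 2 = 18 true cementum bands.
Dividing by 2 cementum bands per year: 18 / 2 = 9 years.
Extension rate ≈ 2.3 / 9 = 0.256 mm/yr.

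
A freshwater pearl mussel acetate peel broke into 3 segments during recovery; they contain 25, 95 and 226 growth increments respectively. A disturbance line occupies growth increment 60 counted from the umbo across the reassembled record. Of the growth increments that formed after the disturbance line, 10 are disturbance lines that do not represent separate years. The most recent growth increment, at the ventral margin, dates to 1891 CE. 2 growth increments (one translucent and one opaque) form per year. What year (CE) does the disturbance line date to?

1753 CE

Total growth increments = 25 + 95 + 226 = 346.
Between growth increment 60 and the ventral margin there are 346 − 60 = 286 growth increments.
286 − 10 false = 276 true growth increments after the disturbance line.
276 growth increments at 2 per year is 276 / 2 = 138 years.
The growth increment at the ventral margin is 1891 CE, so the disturbance line dates to 1891 − 138 = 1753 CE.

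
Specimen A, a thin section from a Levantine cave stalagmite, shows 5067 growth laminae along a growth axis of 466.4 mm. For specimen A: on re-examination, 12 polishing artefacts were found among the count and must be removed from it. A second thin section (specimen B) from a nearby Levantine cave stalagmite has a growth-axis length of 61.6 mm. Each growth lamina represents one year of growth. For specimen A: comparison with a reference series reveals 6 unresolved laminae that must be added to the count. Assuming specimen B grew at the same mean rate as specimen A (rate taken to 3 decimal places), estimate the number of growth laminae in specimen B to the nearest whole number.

670 growth laminae

Specimen A: after corrections the count is 5067 − 12 + 6 = 5061 growth laminae.
A: Mean rate = 466.4 mm / 5061 years ≈ 0.092 mm/yr.
For B, 61.6 / 0.092 = 669.57 years ≈ 670 growth laminae.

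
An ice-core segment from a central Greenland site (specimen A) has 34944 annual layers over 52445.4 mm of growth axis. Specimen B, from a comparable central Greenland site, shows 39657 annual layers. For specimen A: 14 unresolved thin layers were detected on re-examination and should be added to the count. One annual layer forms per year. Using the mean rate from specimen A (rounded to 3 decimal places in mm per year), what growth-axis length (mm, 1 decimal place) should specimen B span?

59485.5 mm

Specimen A: true annual layer count = 34944 + 14 = 34958.
A: Extension rate ≈ 52445.4 / 34958 = 1.500 mm per year.
B's length ≈ 1.500 × 39657 = 59485.5 mm.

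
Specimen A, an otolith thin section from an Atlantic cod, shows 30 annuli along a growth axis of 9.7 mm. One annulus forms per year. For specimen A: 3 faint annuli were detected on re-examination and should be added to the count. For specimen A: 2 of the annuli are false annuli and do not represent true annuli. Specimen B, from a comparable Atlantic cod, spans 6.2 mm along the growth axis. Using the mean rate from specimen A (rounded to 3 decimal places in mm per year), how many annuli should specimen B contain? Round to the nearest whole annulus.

Specimen A: after corrections the count is 30 − 2 + 3 = 31 annuli.
A: 9.7 mm over 31 years gives 9.7 / 31 ≈ 0.313 mm per year.
Specimen B: 6.2 mm / 0.313 mm per year = 19.81 years ≈ 20 annuli.

20 annuli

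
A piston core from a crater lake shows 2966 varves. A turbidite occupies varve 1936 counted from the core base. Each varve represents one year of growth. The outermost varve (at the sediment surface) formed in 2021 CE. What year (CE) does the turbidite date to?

991 CE

Between varve 1936 and the sediment surface there are 2966 − 1936 = 1030 varves.
Counting back 1030 years from 2021 CE places the turbidite in 2021 − 1030 = 991 CE.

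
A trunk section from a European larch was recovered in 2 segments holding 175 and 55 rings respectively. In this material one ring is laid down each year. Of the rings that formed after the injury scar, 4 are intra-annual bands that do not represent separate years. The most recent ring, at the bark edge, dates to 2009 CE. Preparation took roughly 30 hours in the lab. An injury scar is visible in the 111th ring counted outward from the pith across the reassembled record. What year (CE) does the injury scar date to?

Total rings = 175 + 55 = 230.
Between ring 111 and the bark edge there are 230 − 111 = 119 rings.
Removing the 4 false rings leaves 119 − 4 = 115 true rings beyond the injury scar.
Counting back 115 years from 2009 CE places the injury scar in 2009 − 115 = 1894 CE.

1894 CE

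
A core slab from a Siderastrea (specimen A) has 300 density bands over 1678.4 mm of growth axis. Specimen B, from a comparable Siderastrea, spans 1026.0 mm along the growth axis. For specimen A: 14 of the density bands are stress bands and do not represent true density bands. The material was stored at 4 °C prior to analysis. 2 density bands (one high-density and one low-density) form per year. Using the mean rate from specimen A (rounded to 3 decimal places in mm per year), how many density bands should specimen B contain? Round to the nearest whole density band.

Specimen A: correcting the raw count gives 300 − 14 = 286 true density bands.
Specimen A: with 2 density bands per year, 286 / 2 = 143 years.
A: Mean rate = 1678.4 mm / 143 years ≈ 11.737 mm/year.
Specimen B: 1026.0 mm / 11.737 mm per year = 87.42 years; at 2 density bands per year that is 87.42 × 2 ≈ 175 density bands.

175 density bands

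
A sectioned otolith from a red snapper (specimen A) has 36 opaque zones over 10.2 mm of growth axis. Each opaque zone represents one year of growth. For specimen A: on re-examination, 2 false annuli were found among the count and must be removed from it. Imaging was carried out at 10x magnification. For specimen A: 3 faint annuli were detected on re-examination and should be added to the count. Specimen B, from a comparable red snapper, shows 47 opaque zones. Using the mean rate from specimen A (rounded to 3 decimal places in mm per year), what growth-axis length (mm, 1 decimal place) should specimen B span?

13.0 mm

Specimen A: true opaque zone count = 36 − 2 + 3 = 37.
A: Extension rate ≈ 10.2 / 37 = 0.276 mm/year.
For B, 0.276 mm/year × 47 years = 13.0 mm.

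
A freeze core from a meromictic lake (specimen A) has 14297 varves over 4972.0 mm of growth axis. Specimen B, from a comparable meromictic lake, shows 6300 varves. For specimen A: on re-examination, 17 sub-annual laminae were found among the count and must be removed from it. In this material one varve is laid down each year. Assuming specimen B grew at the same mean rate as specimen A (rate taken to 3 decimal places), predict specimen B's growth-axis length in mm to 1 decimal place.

Specimen A: correcting the raw count gives 14297 − 17 = 14280 true varves.
A: Mean rate = 4972.0 mm / 14280 years ≈ 0.348 mm per year.
Length of B = 0.348 × 6300 = 2192.4 mm.

2192.4 mm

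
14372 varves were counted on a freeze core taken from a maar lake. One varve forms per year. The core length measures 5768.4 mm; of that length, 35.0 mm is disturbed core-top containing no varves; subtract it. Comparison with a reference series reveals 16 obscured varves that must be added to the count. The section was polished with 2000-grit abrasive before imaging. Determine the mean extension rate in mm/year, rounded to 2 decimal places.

Correcting the raw count gives 14372 + 16 = 14388 true varves.
The growth record spans 5768.4 − 35.0 = 5733.4 mm.
Extension rate ≈ 5733.4 / 14388 = 0.40 mm/year.

0.40 mm/year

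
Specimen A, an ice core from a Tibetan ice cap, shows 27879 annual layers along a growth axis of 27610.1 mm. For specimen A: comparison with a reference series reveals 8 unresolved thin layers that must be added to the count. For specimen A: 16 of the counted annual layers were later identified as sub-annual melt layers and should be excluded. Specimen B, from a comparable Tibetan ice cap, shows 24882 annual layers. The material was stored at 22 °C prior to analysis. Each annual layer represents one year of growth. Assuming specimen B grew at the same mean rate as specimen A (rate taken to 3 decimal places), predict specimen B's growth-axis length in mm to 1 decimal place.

Specimen A: true annual layer count = 27879 − 16 + 8 = 27871.
A: Mean rate = 27610.1 mm / 27871 years ≈ 0.991 mm/yr.
For B, 0.991 mm/year × 24882 years = 24658.1 mm.

24658.1 mm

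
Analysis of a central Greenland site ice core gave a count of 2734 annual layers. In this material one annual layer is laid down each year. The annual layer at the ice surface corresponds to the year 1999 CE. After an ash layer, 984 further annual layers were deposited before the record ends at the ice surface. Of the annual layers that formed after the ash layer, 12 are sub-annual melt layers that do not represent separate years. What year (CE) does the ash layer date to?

1027 CE

984 annual layers post-date the ash layer.
Excluding 12 false annual layers: 984 − 12 = 972.
Counting back 972 years from 1999 CE places the ash layer in 1999 − 972 = 1027 CE.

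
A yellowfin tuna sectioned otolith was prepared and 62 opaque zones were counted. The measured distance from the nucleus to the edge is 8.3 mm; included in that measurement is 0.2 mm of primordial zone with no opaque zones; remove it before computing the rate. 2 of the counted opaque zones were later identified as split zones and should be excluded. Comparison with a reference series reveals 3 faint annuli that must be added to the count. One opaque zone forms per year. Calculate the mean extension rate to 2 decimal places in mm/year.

True opaque zone count = 62 − 2 + 3 = 63.
Net length = 8.3 − 0.2 = 8.1 mm.
Mean rate = 8.1 mm / 63 years ≈ 0.13 mm/year.

0.13 mm/year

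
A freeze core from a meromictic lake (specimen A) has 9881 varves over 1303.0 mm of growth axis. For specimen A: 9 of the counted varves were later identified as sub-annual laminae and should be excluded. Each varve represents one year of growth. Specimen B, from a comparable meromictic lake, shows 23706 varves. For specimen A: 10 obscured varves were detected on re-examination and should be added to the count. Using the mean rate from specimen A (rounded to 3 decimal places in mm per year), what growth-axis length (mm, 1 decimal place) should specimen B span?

Specimen A: adjusted count: 9881 − 9 + 10 = 9882 varves.
A: Extension rate ≈ 1303.0 / 9882 = 0.132 mm per year.
For B, 0.132 mm/year × 23706 years = 3129.2 mm.

3129.2 mm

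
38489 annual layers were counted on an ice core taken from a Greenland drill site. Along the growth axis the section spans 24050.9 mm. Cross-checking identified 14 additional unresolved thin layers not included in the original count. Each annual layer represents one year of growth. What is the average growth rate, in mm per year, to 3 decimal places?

After corrections the count is 38489 + 14 = 38503 annual layers.
24050.9 mm over 38503 years gives 24050.9 / 38503 ≈ 0.625 mm per year.

0.625 mm per year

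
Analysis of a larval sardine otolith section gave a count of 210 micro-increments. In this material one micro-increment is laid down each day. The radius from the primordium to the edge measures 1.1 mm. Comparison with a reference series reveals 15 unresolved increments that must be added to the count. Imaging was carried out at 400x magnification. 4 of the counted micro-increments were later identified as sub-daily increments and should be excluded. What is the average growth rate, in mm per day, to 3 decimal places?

0.005 mm per day

True micro-increment count = 210 − 4 + 15 = 221.
Mean rate = 1.1 mm / 221 days ≈ 0.005 mm per day.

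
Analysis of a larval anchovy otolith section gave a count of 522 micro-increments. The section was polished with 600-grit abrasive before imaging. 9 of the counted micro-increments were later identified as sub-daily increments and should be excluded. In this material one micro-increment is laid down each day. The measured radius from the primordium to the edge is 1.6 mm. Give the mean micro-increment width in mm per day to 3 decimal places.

Correcting the raw count gives 522 − 9 = 513 true micro-increments.
Extension rate ≈ 1.6 / 513 = 0.003 mm per day.

0.003 mm per day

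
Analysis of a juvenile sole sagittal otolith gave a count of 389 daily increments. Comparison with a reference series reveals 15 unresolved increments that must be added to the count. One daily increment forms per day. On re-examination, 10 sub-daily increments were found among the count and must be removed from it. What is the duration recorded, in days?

Adjusted count: 389 − 10 + 15 = 394 daily increments.
One daily increment per day makes the duration 394 days.

394 days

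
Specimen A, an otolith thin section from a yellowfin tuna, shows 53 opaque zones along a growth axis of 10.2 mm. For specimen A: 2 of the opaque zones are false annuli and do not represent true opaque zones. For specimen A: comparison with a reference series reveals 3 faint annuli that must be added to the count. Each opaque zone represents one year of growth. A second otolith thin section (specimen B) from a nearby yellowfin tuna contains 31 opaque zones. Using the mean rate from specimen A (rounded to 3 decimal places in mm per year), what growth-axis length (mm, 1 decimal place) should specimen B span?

5.9 mm

Specimen A: true opaque zone count = 53 − 2 + 3 = 54.
A: Extension rate ≈ 10.2 / 54 = 0.189 mm/year.
For B, 0.189 mm/year × 31 years = 5.9 mm.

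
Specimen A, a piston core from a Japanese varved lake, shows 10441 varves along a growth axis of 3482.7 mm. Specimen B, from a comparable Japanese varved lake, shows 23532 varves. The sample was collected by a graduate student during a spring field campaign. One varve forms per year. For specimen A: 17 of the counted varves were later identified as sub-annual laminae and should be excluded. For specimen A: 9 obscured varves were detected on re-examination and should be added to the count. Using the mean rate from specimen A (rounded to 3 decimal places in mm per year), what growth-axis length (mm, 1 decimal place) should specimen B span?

Specimen A: true varve count = 10441 − 17 + 9 = 10433.
A: 3482.7 mm over 10433 years gives 3482.7 / 10433 ≈ 0.334 mm per year.
B's length ≈ 0.334 × 23532 = 7859.7 mm.

7859.7 mm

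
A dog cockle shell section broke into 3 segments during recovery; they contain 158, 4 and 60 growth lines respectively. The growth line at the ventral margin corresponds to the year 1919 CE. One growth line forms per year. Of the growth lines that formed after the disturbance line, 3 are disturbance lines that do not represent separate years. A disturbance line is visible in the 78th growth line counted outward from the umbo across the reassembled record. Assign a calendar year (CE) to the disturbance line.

Total growth lines = 158 + 4 + 60 = 222.
Between growth line 78 and the ventral margin there are 222 − 78 = 144 growth lines.
Removing the 3 false growth lines leaves 144 − 3 = 141 true growth lines beyond the disturbance line.
Counting back 141 years from 1919 CE places the disturbance line in 1919 − 141 = 1778 CE.

1778 CE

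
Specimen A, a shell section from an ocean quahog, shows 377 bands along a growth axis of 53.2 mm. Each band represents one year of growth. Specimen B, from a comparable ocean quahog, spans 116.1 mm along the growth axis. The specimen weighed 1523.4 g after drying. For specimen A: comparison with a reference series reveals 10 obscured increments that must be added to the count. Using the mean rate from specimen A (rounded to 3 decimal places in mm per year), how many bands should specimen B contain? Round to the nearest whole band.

847 bands

Specimen A: adjusted count: 377 + 10 = 387 bands.
A: Mean rate = 53.2 mm / 387 years ≈ 0.137 mm/year.
Specimen B: 116.1 mm / 0.137 mm per year = 847.45 years ≈ 847 bands.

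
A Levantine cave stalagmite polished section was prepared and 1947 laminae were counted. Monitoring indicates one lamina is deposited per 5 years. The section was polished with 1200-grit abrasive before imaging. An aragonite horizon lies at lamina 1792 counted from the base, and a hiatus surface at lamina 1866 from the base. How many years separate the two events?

370 years

Separation: 1866 − 1792 = 74 laminae.
74 laminae at 5 years each span 74 × 5 = 370 years.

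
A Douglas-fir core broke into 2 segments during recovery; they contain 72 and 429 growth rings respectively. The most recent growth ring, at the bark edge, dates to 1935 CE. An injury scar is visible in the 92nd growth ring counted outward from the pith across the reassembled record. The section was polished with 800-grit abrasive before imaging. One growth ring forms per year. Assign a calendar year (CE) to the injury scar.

1526 CE

Total growth rings = 72 + 429 = 501.
501 − 92 = 409 growth rings lie beyond the injury scar toward the bark edge.
The growth ring at the bark edge is 1935 CE, so the injury scar dates to 1935 − 409 = 1526 CE.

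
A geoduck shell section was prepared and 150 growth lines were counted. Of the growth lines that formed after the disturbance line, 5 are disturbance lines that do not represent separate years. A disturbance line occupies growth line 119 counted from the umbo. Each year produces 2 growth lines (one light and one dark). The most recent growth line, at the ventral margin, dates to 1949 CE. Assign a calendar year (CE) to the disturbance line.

1936 CE

150 − 119 = 31 growth lines lie beyond the disturbance line toward the ventral margin.
Removing the 5 false growth lines leaves 31 − 5 = 26 true growth lines beyond the disturbance line.
With 2 growth lines per year, 26 / 2 = 13 years.
Counting back 13 years from 1949 CE places the disturbance line in 1949 − 13 = 1936 CE.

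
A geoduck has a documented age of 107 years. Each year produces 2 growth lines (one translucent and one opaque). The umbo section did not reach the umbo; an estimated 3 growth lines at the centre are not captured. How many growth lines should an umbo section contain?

211 growth lines

With 2 growth lines per year, 107 years would produce 107 × 2 = 214 growth lines.
214 − 3 missed = 211 growth lines expected in the prepared section.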